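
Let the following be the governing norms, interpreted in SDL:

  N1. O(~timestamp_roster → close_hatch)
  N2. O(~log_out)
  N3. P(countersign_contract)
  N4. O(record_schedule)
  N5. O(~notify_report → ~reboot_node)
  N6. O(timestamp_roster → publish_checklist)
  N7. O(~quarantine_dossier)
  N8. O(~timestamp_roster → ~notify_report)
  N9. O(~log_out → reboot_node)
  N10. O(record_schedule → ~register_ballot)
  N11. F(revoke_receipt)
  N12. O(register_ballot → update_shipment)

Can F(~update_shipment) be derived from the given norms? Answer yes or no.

No

Premise 12 is O(register_ballot → update_shipment), but O(register_ballot) is not derivable from the premises, so it does not yield O(update_shipment).
No other premise forces O(update_shipment). An ideal world satisfying every premise can still have ~update_shipment true, so F(~update_shipment) is not derivable.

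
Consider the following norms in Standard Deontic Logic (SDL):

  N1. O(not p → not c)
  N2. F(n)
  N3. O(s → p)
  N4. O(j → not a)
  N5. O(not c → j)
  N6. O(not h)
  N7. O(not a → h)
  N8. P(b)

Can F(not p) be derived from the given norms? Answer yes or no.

Yes

From premise 6 we have O(not h).
The contrapositive of premise 7 (O(not a → h)) is O(not h → a), and O(not h) is already established, so O(a).
Premise 4 is O(j → not a); contrapositively O(a → not j). Since O(a) holds, K gives O(not j).
The contrapositive of premise 5 (O(not c → j)) is O(not j → c), and O(not j) is already established, so O(c).
Premise 1 is O(not p → not c); contrapositively O(c → p). Since O(c) holds, K gives O(p).
Premises 2, 3, 8 do not contribute to this derivation.
So O(p) holds, i.e. F(not p). The claim follows.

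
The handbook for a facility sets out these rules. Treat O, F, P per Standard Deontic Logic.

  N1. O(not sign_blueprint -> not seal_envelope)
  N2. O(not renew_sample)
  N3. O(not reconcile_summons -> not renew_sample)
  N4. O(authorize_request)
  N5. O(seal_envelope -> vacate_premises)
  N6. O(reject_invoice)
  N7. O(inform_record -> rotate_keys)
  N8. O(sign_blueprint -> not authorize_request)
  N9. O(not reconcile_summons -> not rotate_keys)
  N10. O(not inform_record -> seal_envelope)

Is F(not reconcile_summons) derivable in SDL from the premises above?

Premise 4 gives O(authorize_request).
The contrapositive of premise 8 (O(sign_blueprint -> not authorize_request)) is O(authorize_request -> not sign_blueprint), and O(authorize_request) is already established, so O(not sign_blueprint).
From O(not sign_blueprint) and premise 1, O(not sign_blueprint -> not seal_envelope), we obtain O(not seal_envelope).
Premise 10 is O(not inform_record -> seal_envelope); contrapositively O(not seal_envelope -> inform_record). Since O(not seal_envelope) holds, K gives O(inform_record).
With premise 7, O(inform_record -> rotate_keys), the K-axiom yields O(rotate_keys).
Premise 9, O(not reconcile_summons -> not rotate_keys), contraposes to O(rotate_keys -> reconcile_summons); with O(rotate_keys) we get O(reconcile_summons).
Premises 2, 3, 5, 6 do not contribute to this derivation.
So O(reconcile_summons) holds, i.e. F(not reconcile_summons). The claim follows.

Yes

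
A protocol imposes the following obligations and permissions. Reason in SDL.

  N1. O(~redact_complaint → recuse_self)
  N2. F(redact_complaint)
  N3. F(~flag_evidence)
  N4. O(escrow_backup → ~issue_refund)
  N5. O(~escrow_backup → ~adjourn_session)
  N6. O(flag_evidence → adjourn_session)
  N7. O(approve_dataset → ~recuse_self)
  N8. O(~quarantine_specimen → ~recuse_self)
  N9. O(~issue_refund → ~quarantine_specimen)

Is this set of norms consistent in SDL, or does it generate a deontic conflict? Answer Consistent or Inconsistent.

Premise 3 is F(~flag_evidence), i.e. O(flag_evidence).
Applying K to premise 6 (O(flag_evidence → adjourn_session)) and O(flag_evidence) yields O(adjourn_session).
Premise 5, O(~escrow_backup → ~adjourn_session), contraposes to O(adjourn_session → escrow_backup); with O(adjourn_session) we get O(escrow_backup).
From O(escrow_backup) and premise 4, O(escrow_backup → ~issue_refund), we obtain O(~issue_refund).
Premise 9 is O(~issue_refund → ~quarantine_specimen); since O(~issue_refund), deontic closure gives O(~quarantine_specimen).
Applying K to premise 8 (O(~quarantine_specimen → ~recuse_self)) and O(~quarantine_specimen) yields O(~recuse_self).
The contrapositive of premise 1 (O(~redact_complaint → recuse_self)) is O(~recuse_self → redact_complaint), and O(~recuse_self) is already established, so O(redact_complaint).
However, F(redact_complaint) at premise 2 amounts to O(~redact_complaint).
We now have both O(redact_complaint) and O(~redact_complaint) — redact_complaint is simultaneously obligatory and forbidden, violating the D-axiom.

Inconsistent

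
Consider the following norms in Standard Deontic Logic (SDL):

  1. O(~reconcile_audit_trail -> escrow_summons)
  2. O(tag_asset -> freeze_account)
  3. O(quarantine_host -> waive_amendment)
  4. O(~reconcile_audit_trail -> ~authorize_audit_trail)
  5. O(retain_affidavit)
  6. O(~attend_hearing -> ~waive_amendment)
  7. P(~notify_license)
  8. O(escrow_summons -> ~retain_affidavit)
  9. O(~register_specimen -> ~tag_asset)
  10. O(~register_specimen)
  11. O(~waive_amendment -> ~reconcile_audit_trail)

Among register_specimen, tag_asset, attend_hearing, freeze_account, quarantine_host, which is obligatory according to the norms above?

Premise 5 gives O(retain_affidavit).
Premise 8, O(escrow_summons -> ~retain_affidavit), contraposes to O(retain_affidavit -> ~escrow_summons); with O(retain_affidavit) we get O(~escrow_summons).
Premise 1, O(~reconcile_audit_trail -> escrow_summons), contraposes to O(~escrow_summons -> reconcile_audit_trail); with O(~escrow_summons) we get O(reconcile_audit_trail).
Premise 11 is O(~waive_amendment -> ~reconcile_audit_trail); contrapositively O(reconcile_audit_trail -> waive_amendment). Since O(reconcile_audit_trail) holds, K gives O(waive_amendment).
The contrapositive of premise 6 (O(~attend_hearing -> ~waive_amendment)) is O(waive_amendment -> attend_hearing), and O(waive_amendment) is already established, so O(attend_hearing).
So O(attend_hearing) holds — attend_hearing is obligatory. None of the other listed options is made obligatory by any chain of premises.

attend_hearing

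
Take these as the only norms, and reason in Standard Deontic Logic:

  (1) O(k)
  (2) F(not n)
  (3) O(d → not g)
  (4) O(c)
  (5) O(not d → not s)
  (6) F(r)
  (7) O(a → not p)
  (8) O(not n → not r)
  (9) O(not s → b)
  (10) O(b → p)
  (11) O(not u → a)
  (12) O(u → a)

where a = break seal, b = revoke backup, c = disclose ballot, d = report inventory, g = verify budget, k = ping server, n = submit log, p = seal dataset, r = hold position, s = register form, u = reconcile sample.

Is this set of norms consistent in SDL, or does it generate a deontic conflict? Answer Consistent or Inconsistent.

Consistent

Premise 8 is O(not n → not r); even if O(not r) held, inferring O(not n) would be affirming the consequent — invalid.
So O(not n) is not derivable, and the apparent clash with O(n) does not arise.
A world satisfying every obligation exists (e.g. a=true, b=false, c=true, d=true, g=false, k=true, n=true, p=false, r=false, s=true, u=false); no atom is both obligatory and forbidden, so the set is consistent.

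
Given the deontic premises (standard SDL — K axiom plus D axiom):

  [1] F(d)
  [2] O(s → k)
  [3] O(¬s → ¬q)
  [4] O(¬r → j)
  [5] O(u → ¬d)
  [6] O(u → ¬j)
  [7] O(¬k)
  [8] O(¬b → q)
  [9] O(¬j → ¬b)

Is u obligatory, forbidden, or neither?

Forbidden

Premise 7 states O(¬k) outright.
Premise 2 is O(s → k); contrapositively O(¬k → ¬s). Since O(¬k) holds, K gives O(¬s).
With premise 3, O(¬s → ¬q), the K-axiom yields O(¬q).
The contrapositive of premise 8 (O(¬b → q)) is O(¬q → b), and O(¬q) is already established, so O(b).
The contrapositive of premise 9 (O(¬j → ¬b)) is O(b → j), and O(b) is already established, so O(j).
Premise 6 is O(u → ¬j); contrapositively O(j → ¬u). Since O(j) holds, K gives O(¬u).
Premises 1, 4, 5 do not contribute to this derivation.
Thus O(¬u), which is F(u): u is forbidden.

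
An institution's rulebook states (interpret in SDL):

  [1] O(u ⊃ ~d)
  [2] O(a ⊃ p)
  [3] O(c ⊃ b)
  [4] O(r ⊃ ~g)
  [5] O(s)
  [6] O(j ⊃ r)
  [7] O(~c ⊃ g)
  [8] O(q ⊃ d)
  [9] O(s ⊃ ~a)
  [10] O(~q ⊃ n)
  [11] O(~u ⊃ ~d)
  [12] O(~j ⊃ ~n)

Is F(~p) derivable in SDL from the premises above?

Premise 2 is O(a ⊃ p), but O(a) is not derivable from the premises, so it does not yield O(p).
No other premise forces O(p). An ideal world satisfying every premise can still have ~p true, so F(~p) is not derivable.

No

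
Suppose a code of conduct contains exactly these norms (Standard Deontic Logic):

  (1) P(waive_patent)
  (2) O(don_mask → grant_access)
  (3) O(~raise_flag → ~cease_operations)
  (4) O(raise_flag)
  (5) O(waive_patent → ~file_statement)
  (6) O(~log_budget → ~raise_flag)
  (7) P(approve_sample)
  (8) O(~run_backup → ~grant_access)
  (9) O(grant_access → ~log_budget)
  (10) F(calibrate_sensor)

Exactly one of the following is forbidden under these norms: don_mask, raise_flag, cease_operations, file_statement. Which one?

Premise 4 states O(raise_flag) outright.
The contrapositive of premise 6 (O(~log_budget → ~raise_flag)) is O(raise_flag → log_budget), and O(raise_flag) is already established, so O(log_budget).
Premise 9, O(grant_access → ~log_budget), contraposes to O(log_budget → ~grant_access); with O(log_budget) we get O(~grant_access).
Premise 2 is O(don_mask → grant_access); contrapositively O(~grant_access → ~don_mask). Since O(~grant_access) holds, K gives O(~don_mask).
So O(~don_mask) holds, i.e. don_mask is forbidden. None of the other listed options is forbidden under the premises.

don_mask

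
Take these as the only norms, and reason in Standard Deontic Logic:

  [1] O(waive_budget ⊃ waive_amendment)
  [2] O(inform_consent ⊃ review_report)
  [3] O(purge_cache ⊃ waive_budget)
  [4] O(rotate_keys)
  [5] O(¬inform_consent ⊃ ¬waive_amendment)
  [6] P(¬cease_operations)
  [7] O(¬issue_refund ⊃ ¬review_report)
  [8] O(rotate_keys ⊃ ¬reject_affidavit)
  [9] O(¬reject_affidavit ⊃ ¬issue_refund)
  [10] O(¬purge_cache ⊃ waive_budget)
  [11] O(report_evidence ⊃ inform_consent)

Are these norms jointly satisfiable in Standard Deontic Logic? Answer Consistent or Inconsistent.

Inconsistent

Premises 3 and 10 are O(purge_cache ⊃ waive_budget) and O(¬purge_cache ⊃ waive_budget); every ideal world satisfies purge_cache or ¬purge_cache, so in either case waive_budget holds — hence O(waive_budget).
Applying K to premise 1 (O(waive_budget ⊃ waive_amendment)) and O(waive_budget) yields O(waive_amendment).
Premise 5 is O(¬inform_consent ⊃ ¬waive_amendment); contrapositively O(waive_amendment ⊃ inform_consent). Since O(waive_amendment) holds, K gives O(inform_consent).
Applying K to premise 2 (O(inform_consent ⊃ review_report)) and O(inform_consent) yields O(review_report).
The contrapositive of premise 7 (O(¬issue_refund ⊃ ¬review_report)) is O(review_report ⊃ issue_refund), and O(review_report) is already established, so O(issue_refund).
The contrapositive of premise 9 (O(¬reject_affidavit ⊃ ¬issue_refund)) is O(issue_refund ⊃ reject_affidavit), and O(issue_refund) is already established, so O(reject_affidavit).
Premise 8, O(rotate_keys ⊃ ¬reject_affidavit), contraposes to O(reject_affidavit ⊃ ¬rotate_keys); with O(reject_affidavit) we get O(¬rotate_keys).
Yet premise 4 states O(rotate_keys).
We now have both O(¬rotate_keys) and O(rotate_keys) — rotate_keys is simultaneously obligatory and forbidden, violating the D-axiom.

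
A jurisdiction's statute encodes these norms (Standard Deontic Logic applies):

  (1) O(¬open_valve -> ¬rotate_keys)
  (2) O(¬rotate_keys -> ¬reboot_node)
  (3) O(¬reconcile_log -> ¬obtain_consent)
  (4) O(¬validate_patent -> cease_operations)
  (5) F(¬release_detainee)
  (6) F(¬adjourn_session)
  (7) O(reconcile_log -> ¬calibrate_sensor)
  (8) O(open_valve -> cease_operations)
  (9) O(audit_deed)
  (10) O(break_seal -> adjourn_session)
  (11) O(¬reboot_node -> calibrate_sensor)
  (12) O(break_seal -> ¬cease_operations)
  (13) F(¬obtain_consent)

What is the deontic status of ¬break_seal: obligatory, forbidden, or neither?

F(¬obtain_consent) at premise 13 means O(obtain_consent).
The contrapositive of premise 3 (O(¬reconcile_log -> ¬obtain_consent)) is O(obtain_consent -> reconcile_log), and O(obtain_consent) is already established, so O(reconcile_log).
Premise 7 is O(reconcile_log -> ¬calibrate_sensor); since O(reconcile_log), deontic closure gives O(¬calibrate_sensor).
The contrapositive of premise 11 (O(¬reboot_node -> calibrate_sensor)) is O(¬calibrate_sensor -> reboot_node), and O(¬calibrate_sensor) is already established, so O(reboot_node).
The contrapositive of premise 2 (O(¬rotate_keys -> ¬reboot_node)) is O(reboot_node -> rotate_keys), and O(reboot_node) is already established, so O(rotate_keys).
Premise 1, O(¬open_valve -> ¬rotate_keys), contraposes to O(rotate_keys -> open_valve); with O(rotate_keys) we get O(open_valve).
From O(open_valve) and premise 8, O(open_valve -> cease_operations), we obtain O(cease_operations).
Premise 12, O(break_seal -> ¬cease_operations), contraposes to O(cease_operations -> ¬break_seal); with O(cease_operations) we get O(¬break_seal).
Premises 4, 5, 6, 9, 10 do not contribute to this derivation.
Hence ¬break_seal is obligatory.

Obligatory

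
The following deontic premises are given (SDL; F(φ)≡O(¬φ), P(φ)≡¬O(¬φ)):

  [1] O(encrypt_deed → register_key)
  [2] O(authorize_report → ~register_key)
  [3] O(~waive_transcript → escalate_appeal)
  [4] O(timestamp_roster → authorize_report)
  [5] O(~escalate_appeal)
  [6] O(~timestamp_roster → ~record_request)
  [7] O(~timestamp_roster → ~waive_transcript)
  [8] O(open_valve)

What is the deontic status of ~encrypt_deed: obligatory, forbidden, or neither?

Obligatory

Premise 5 gives O(~escalate_appeal).
Premise 3, O(~waive_transcript → escalate_appeal), contraposes to O(~escalate_appeal → waive_transcript); with O(~escalate_appeal) we get O(waive_transcript).
Premise 7 is O(~timestamp_roster → ~waive_transcript); contrapositively O(waive_transcript → timestamp_roster). Since O(waive_transcript) holds, K gives O(timestamp_roster).
From O(timestamp_roster) and premise 4, O(timestamp_roster → authorize_report), we obtain O(authorize_report).
Applying K to premise 2 (O(authorize_report → ~register_key)) and O(authorize_report) yields O(~register_key).
Premise 1 is O(encrypt_deed → register_key); contrapositively O(~register_key → ~encrypt_deed). Since O(~register_key) holds, K gives O(~encrypt_deed).
Premises 6, 8 do not contribute to this derivation.
Hence ~encrypt_deed is obligatory.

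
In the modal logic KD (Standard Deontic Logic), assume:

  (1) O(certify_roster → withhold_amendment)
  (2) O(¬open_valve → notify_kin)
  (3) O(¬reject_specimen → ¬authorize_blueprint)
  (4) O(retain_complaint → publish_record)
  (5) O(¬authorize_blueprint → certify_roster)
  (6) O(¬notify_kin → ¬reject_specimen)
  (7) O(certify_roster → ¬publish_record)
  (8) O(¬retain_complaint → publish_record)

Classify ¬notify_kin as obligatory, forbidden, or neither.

Forbidden

Premises 4 and 8 are O(retain_complaint → publish_record) and O(¬retain_complaint → publish_record); every ideal world satisfies retain_complaint or ¬retain_complaint, so in either case publish_record holds — hence O(publish_record).
The contrapositive of premise 7 (O(certify_roster → ¬publish_record)) is O(publish_record → ¬certify_roster), and O(publish_record) is already established, so O(¬certify_roster).
Premise 5, O(¬authorize_blueprint → certify_roster), contraposes to O(¬certify_roster → authorize_blueprint); with O(¬certify_roster) we get O(authorize_blueprint).
The contrapositive of premise 3 (O(¬reject_specimen → ¬authorize_blueprint)) is O(authorize_blueprint → reject_specimen), and O(authorize_blueprint) is already established, so O(reject_specimen).
The contrapositive of premise 6 (O(¬notify_kin → ¬reject_specimen)) is O(reject_specimen → notify_kin), and O(reject_specimen) is already established, so O(notify_kin).
Premises 1, 2 do not contribute to this derivation.
Thus O(notify_kin), which is F(¬notify_kin): ¬notify_kin is forbidden.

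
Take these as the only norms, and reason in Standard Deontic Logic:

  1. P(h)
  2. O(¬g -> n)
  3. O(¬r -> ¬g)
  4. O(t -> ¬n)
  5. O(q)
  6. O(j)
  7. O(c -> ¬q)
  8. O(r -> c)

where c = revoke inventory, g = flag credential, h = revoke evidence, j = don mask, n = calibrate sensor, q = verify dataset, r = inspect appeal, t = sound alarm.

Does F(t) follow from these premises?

Yes

From premise 5 we have O(q).
The contrapositive of premise 7 (O(c -> ¬q)) is O(q -> ¬c), and O(q) is already established, so O(¬c).
Premise 8, O(r -> c), contraposes to O(¬c -> ¬r); with O(¬c) we get O(¬r).
From O(¬r) and premise 3, O(¬r -> ¬g), we obtain O(¬g).
Premise 2 is O(¬g -> n); since O(¬g), deontic closure gives O(n).
Premise 4 is O(t -> ¬n); contrapositively O(n -> ¬t). Since O(n) holds, K gives O(¬t).
Premises 1, 6 do not contribute to this derivation.
So O(¬t) holds, i.e. F(t). The claim follows.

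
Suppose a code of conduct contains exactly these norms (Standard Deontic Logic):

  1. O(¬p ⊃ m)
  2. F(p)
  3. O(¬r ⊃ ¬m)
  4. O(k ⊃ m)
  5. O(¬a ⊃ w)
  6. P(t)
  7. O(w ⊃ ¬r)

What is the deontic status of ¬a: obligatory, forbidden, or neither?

Forbidden

F(p) at premise 2 means O(¬p).
Premise 1 is O(¬p ⊃ m); since O(¬p), deontic closure gives O(m).
The contrapositive of premise 3 (O(¬r ⊃ ¬m)) is O(m ⊃ r), and O(m) is already established, so O(r).
Premise 7, O(w ⊃ ¬r), contraposes to O(r ⊃ ¬w); with O(r) we get O(¬w).
The contrapositive of premise 5 (O(¬a ⊃ w)) is O(¬w ⊃ a), and O(¬w) is already established, so O(a).
Premises 4, 6 do not contribute to this derivation.
Thus O(a), which is F(¬a): ¬a is forbidden.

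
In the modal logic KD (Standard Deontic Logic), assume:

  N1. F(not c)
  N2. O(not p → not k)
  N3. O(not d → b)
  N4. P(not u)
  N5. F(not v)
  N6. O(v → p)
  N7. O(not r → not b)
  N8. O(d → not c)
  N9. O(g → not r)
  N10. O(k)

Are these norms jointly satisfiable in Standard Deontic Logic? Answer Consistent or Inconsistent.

Premise 2 is O(not p → not k), but O(not p) is not derivable from the premises, so it does not yield O(not k).
So O(not k) is not derivable, and the apparent clash with O(k) does not arise.
A world satisfying every obligation exists (e.g. b=true, c=true, d=false, g=false, k=true, p=true, r=true, u=false, v=true); no atom is both obligatory and forbidden, so the set is consistent.

Consistent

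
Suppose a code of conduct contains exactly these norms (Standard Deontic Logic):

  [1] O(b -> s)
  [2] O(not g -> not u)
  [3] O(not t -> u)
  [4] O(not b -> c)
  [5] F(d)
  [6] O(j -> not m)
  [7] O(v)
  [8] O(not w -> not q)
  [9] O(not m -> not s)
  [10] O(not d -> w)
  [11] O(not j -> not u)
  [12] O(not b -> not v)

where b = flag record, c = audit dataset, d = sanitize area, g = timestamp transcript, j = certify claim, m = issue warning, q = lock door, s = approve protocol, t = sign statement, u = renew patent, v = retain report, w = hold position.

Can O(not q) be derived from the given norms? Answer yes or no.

Premise 8 is O(not w -> not q), but O(not w) is not derivable from the premises, so it does not yield O(not q).
No other premise forces O(not q). An ideal world satisfying every premise can still have not q false, so O(not q) is not derivable.

No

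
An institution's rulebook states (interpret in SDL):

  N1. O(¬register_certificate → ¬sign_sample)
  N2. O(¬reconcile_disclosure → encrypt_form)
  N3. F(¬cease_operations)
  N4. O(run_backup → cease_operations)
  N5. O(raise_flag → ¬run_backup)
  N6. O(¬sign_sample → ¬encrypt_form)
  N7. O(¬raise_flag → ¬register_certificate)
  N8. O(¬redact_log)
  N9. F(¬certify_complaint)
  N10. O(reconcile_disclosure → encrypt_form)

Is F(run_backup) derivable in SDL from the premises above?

Premises 2 and 10 cover both cases: O(¬reconcile_disclosure → encrypt_form) and O(reconcile_disclosure → encrypt_form). Since ¬reconcile_disclosure ∨ reconcile_disclosure is a tautology, O(encrypt_form) follows.
Premise 6 is O(¬sign_sample → ¬encrypt_form); contrapositively O(encrypt_form → sign_sample). Since O(encrypt_form) holds, K gives O(sign_sample).
Premise 1 is O(¬register_certificate → ¬sign_sample); contrapositively O(sign_sample → register_certificate). Since O(sign_sample) holds, K gives O(register_certificate).
Premise 7, O(¬raise_flag → ¬register_certificate), contraposes to O(register_certificate → raise_flag); with O(register_certificate) we get O(raise_flag).
Premise 5 is O(raise_flag → ¬run_backup); since O(raise_flag), deontic closure gives O(¬run_backup).
Premises 3, 4, 8, 9 do not contribute to this derivation.
So O(¬run_backup) holds, i.e. F(run_backup). The claim follows.

Yes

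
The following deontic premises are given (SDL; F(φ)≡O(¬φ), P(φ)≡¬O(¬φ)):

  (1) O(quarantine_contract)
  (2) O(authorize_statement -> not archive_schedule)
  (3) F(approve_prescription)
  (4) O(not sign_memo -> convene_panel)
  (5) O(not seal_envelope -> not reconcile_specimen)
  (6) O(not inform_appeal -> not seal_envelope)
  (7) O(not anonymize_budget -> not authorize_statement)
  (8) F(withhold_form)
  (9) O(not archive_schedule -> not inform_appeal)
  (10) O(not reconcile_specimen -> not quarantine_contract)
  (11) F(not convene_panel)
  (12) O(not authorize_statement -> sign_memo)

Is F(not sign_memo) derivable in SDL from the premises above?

Premise 1 gives O(quarantine_contract).
Premise 10 is O(not reconcile_specimen -> not quarantine_contract); contrapositively O(quarantine_contract -> reconcile_specimen). Since O(quarantine_contract) holds, K gives O(reconcile_specimen).
Premise 5 is O(not seal_envelope -> not reconcile_specimen); contrapositively O(reconcile_specimen -> seal_envelope). Since O(reconcile_specimen) holds, K gives O(seal_envelope).
Premise 6, O(not inform_appeal -> not seal_envelope), contraposes to O(seal_envelope -> inform_appeal); with O(seal_envelope) we get O(inform_appeal).
Premise 9, O(not archive_schedule -> not inform_appeal), contraposes to O(inform_appeal -> archive_schedule); with O(inform_appeal) we get O(archive_schedule).
Premise 2, O(authorize_statement -> not archive_schedule), contraposes to O(archive_schedule -> not authorize_statement); with O(archive_schedule) we get O(not authorize_statement).
Premise 12 is O(not authorize_statement -> sign_memo); since O(not authorize_statement), deontic closure gives O(sign_memo).
Premises 3, 4, 7, 8, 11 do not contribute to this derivation.
So O(sign_memo) holds, i.e. F(not sign_memo). The claim follows.

Yes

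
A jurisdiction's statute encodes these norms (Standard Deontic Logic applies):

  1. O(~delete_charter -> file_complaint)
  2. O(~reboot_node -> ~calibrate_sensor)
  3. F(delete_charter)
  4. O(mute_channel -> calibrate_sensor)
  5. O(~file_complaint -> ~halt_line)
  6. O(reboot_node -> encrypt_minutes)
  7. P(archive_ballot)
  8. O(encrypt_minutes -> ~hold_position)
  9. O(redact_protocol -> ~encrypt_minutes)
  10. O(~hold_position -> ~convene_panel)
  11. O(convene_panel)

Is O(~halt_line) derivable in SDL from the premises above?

No

Premise 5 is O(~file_complaint -> ~halt_line), but O(~file_complaint) is not derivable from the premises, so it does not yield O(~halt_line).
No other premise forces O(~halt_line). An ideal world satisfying every premise can still have ~halt_line false, so O(~halt_line) is not derivable.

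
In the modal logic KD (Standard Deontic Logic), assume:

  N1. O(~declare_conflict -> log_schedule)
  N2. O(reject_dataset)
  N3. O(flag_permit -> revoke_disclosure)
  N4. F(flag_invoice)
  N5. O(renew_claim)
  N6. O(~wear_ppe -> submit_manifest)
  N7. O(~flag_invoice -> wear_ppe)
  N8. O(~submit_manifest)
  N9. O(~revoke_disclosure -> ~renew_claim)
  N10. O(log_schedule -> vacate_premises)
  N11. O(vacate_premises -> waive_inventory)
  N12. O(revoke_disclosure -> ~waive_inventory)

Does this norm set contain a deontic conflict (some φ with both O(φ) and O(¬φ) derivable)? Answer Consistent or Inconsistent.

Consistent

Premise 6 is O(~wear_ppe -> submit_manifest), but O(~wear_ppe) is not derivable from the premises, so it does not yield O(submit_manifest).
So O(submit_manifest) is not derivable, and the apparent clash with O(~submit_manifest) does not arise.
A world satisfying every obligation exists (e.g. declare_conflict=true, flag_invoice=false, flag_permit=false, log_schedule=false, reject_dataset=true, renew_claim=true, revoke_disclosure=true, submit_manifest=false, vacate_premises=false, waive_inventory=false, wear_ppe=true); no atom is both obligatory and forbidden, so the set is consistent.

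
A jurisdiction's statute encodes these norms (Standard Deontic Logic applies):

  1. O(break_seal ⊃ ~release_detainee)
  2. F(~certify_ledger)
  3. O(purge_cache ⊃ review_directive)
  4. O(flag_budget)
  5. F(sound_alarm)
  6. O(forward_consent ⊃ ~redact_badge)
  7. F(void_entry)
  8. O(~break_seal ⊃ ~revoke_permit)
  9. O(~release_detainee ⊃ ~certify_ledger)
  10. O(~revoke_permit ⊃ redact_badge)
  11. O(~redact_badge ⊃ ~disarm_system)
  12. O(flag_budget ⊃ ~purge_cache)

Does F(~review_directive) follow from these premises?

Premise 3 is O(purge_cache ⊃ review_directive), but O(purge_cache) is not derivable from the premises, so it does not yield O(review_directive).
No other premise forces O(review_directive). An ideal world satisfying every premise can still have ~review_directive true, so F(~review_directive) is not derivable.

No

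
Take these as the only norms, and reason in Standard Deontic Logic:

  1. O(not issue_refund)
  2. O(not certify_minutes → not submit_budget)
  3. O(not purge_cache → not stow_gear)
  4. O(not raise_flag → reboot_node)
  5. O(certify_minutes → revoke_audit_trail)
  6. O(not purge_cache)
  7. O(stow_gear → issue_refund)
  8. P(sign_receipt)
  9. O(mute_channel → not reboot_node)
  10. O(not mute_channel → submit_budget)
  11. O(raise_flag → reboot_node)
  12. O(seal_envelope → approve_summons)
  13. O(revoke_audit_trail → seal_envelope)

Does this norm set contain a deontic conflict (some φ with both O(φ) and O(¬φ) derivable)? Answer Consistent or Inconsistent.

Premise 7 is O(stow_gear → issue_refund), but O(stow_gear) is not derivable from the premises, so it does not yield O(issue_refund).
So O(issue_refund) is not derivable, and the apparent clash with O(not issue_refund) does not arise.
A world satisfying every obligation exists (e.g. approve_summons=true, certify_minutes=true, issue_refund=false, mute_channel=false, purge_cache=false, raise_flag=false, reboot_node=true, revoke_audit_trail=true, seal_envelope=true, sign_receipt=false, stow_gear=false, submit_budget=true); no atom is both obligatory and forbidden, so the set is consistent.

Consistent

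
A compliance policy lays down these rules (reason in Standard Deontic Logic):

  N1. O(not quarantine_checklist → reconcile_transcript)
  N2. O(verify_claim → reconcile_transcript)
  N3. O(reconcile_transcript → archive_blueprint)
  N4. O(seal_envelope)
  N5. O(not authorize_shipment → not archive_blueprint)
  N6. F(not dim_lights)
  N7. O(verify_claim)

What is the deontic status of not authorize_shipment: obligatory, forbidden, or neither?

From premise 7 we have O(verify_claim).
Applying K to premise 2 (O(verify_claim → reconcile_transcript)) and O(verify_claim) yields O(reconcile_transcript).
From O(reconcile_transcript) and premise 3, O(reconcile_transcript → archive_blueprint), we obtain O(archive_blueprint).
The contrapositive of premise 5 (O(not authorize_shipment → not archive_blueprint)) is O(archive_blueprint → authorize_shipment), and O(archive_blueprint) is already established, so O(authorize_shipment).
Premises 1, 4, 6 do not contribute to this derivation.
Thus O(authorize_shipment), which is F(not authorize_shipment): not authorize_shipment is forbidden.

Forbidden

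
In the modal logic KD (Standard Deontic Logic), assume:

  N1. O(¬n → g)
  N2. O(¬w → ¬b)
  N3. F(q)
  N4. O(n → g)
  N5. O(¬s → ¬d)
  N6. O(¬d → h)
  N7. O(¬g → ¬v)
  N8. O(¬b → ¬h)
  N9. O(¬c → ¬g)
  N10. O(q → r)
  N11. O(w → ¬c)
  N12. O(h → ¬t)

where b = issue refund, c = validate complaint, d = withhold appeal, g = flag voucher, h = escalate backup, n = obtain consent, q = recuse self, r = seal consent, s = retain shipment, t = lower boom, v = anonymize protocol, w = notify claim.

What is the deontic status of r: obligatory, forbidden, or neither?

Neither

Premise 10 is O(q → r), but O(q) is not derivable from the premises, so it does not yield O(r).
No premise or chain of K-axiom applications forces O(r), and none forces O(¬r). So r is neither obligatory nor forbidden under these norms.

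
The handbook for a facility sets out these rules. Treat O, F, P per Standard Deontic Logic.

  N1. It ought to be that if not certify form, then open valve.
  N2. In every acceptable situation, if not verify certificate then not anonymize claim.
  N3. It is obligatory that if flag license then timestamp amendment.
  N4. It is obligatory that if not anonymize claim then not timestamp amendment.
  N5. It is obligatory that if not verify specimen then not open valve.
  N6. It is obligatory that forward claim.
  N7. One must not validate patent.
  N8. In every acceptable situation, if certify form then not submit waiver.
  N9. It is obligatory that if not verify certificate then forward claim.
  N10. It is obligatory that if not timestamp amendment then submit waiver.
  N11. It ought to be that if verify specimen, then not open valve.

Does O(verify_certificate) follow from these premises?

Yes

By case analysis on ¬verify_specimen: premise 5 gives O(¬verify_specimen → ¬open_valve) and premise 11 gives O(verify_specimen → ¬open_valve), so O(¬open_valve) either way.
Premise 1 is O(¬certify_form → open_valve); contrapositively O(¬open_valve → certify_form). Since O(¬open_valve) holds, K gives O(certify_form).
Applying K to premise 8 (O(certify_form → ¬submit_waiver)) and O(certify_form) yields O(¬submit_waiver).
Premise 10, O(¬timestamp_amendment → submit_waiver), contraposes to O(¬submit_waiver → timestamp_amendment); with O(¬submit_waiver) we get O(timestamp_amendment).
The contrapositive of premise 4 (O(¬anonymize_claim → ¬timestamp_amendment)) is O(timestamp_amendment → anonymize_claim), and O(timestamp_amendment) is already established, so O(anonymize_claim).
Premise 2, O(¬verify_certificate → ¬anonymize_claim), contraposes to O(anonymize_claim → verify_certificate); with O(anonymize_claim) we get O(verify_certificate).
Premises 3, 6, 7, 9 do not contribute to this derivation.
So O(verify_certificate) follows.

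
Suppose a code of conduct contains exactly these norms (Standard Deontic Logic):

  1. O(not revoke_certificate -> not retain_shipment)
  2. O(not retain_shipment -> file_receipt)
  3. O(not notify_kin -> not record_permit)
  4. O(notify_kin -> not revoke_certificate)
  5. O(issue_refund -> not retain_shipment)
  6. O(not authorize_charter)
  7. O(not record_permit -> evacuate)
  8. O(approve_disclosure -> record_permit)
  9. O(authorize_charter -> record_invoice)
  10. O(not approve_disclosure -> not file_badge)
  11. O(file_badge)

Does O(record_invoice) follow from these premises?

No

Premise 9 is O(authorize_charter -> record_invoice), but O(authorize_charter) is not derivable from the premises, so it does not yield O(record_invoice).
No other premise forces O(record_invoice). An ideal world satisfying every premise can still have record_invoice false, so O(record_invoice) is not derivable.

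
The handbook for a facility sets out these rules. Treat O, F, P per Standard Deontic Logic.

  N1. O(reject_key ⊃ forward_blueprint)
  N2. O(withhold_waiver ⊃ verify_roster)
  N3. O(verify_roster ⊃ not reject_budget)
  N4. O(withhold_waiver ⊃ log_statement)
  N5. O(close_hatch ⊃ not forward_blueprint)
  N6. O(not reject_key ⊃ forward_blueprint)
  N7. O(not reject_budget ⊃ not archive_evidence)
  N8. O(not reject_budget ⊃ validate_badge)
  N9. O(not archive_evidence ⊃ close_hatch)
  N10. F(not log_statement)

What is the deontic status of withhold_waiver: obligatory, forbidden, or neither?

Forbidden

Premises 1 and 6 are O(reject_key ⊃ forward_blueprint) and O(not reject_key ⊃ forward_blueprint); every ideal world satisfies reject_key or not reject_key, so in either case forward_blueprint holds — hence O(forward_blueprint).
The contrapositive of premise 5 (O(close_hatch ⊃ not forward_blueprint)) is O(forward_blueprint ⊃ not close_hatch), and O(forward_blueprint) is already established, so O(not close_hatch).
The contrapositive of premise 9 (O(not archive_evidence ⊃ close_hatch)) is O(not close_hatch ⊃ archive_evidence), and O(not close_hatch) is already established, so O(archive_evidence).
Premise 7, O(not reject_budget ⊃ not archive_evidence), contraposes to O(archive_evidence ⊃ reject_budget); with O(archive_evidence) we get O(reject_budget).
Premise 3 is O(verify_roster ⊃ not reject_budget); contrapositively O(reject_budget ⊃ not verify_roster). Since O(reject_budget) holds, K gives O(not verify_roster).
Premise 2, O(withhold_waiver ⊃ verify_roster), contraposes to O(not verify_roster ⊃ not withhold_waiver); with O(not verify_roster) we get O(not withhold_waiver).
Premises 4, 8, 10 do not contribute to this derivation.
Thus O(not withhold_waiver), which is F(withhold_waiver): withhold_waiver is forbidden.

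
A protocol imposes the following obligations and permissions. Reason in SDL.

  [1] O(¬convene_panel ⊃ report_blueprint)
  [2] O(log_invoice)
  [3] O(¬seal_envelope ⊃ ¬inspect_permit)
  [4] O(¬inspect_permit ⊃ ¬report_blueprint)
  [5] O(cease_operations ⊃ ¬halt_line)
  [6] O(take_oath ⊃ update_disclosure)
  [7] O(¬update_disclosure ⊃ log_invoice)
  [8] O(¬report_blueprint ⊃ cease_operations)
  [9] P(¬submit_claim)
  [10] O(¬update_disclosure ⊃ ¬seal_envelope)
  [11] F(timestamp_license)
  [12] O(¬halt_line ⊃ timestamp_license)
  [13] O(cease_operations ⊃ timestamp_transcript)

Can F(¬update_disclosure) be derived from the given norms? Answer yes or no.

Premise 11 is F(timestamp_license), i.e. O(¬timestamp_license).
Premise 12, O(¬halt_line ⊃ timestamp_license), contraposes to O(¬timestamp_license ⊃ halt_line); with O(¬timestamp_license) we get O(halt_line).
Premise 5 is O(cease_operations ⊃ ¬halt_line); contrapositively O(halt_line ⊃ ¬cease_operations). Since O(halt_line) holds, K gives O(¬cease_operations).
Premise 8, O(¬report_blueprint ⊃ cease_operations), contraposes to O(¬cease_operations ⊃ report_blueprint); with O(¬cease_operations) we get O(report_blueprint).
Premise 4 is O(¬inspect_permit ⊃ ¬report_blueprint); contrapositively O(report_blueprint ⊃ inspect_permit). Since O(report_blueprint) holds, K gives O(inspect_permit).
Premise 3, O(¬seal_envelope ⊃ ¬inspect_permit), contraposes to O(inspect_permit ⊃ seal_envelope); with O(inspect_permit) we get O(seal_envelope).
Premise 10 is O(¬update_disclosure ⊃ ¬seal_envelope); contrapositively O(seal_envelope ⊃ update_disclosure). Since O(seal_envelope) holds, K gives O(update_disclosure).
Premises 1, 2, 6, 7, 9, 13 do not contribute to this derivation.
So O(update_disclosure) holds, i.e. F(¬update_disclosure). The claim follows.

Yes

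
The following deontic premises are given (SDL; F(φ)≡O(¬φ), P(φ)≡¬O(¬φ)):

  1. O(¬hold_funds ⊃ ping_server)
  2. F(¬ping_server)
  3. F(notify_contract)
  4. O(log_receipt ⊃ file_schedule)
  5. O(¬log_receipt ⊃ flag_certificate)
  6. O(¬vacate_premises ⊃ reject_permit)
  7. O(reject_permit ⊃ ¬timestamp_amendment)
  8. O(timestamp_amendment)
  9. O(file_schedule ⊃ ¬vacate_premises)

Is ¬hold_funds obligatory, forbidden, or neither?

Premise 1 is O(¬hold_funds ⊃ ping_server); even if O(ping_server) held, inferring O(¬hold_funds) would be affirming the consequent — invalid.
No premise or chain of K-axiom applications forces O(¬hold_funds), and none forces O(hold_funds). So ¬hold_funds is neither obligatory nor forbidden under these norms.

Neither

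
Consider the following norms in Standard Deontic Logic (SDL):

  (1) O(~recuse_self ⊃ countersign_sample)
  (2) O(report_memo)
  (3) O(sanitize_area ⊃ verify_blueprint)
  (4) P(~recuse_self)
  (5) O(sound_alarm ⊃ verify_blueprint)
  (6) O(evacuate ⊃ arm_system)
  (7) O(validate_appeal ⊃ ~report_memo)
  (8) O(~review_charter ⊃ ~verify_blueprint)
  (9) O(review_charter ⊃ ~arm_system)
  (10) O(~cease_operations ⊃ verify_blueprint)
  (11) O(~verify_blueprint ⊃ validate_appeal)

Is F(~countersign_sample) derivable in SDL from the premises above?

Premise 1 is O(~recuse_self ⊃ countersign_sample), but O(~recuse_self) is not derivable from the premises (the permission P(~recuse_self) asserts only ~O(recuse_self), not O(~recuse_self)), so it does not yield O(countersign_sample).
No other premise forces O(countersign_sample). An ideal world satisfying every premise can still have ~countersign_sample true, so F(~countersign_sample) is not derivable.

No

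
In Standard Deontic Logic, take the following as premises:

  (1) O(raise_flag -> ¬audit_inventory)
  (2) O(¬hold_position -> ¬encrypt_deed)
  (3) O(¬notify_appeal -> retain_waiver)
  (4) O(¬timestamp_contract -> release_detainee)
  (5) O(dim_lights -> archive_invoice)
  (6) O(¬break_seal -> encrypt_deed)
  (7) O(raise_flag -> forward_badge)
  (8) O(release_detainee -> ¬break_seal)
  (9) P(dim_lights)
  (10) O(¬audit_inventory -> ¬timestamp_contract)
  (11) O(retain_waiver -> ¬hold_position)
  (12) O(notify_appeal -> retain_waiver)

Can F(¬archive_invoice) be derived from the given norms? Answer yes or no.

Premise 5 is O(dim_lights -> archive_invoice), but O(dim_lights) is not derivable from the premises (the permission P(dim_lights) asserts only ¬O(¬dim_lights), not O(dim_lights)), so it does not yield O(archive_invoice).
No other premise forces O(archive_invoice). An ideal world satisfying every premise can still have ¬archive_invoice true, so F(¬archive_invoice) is not derivable.

No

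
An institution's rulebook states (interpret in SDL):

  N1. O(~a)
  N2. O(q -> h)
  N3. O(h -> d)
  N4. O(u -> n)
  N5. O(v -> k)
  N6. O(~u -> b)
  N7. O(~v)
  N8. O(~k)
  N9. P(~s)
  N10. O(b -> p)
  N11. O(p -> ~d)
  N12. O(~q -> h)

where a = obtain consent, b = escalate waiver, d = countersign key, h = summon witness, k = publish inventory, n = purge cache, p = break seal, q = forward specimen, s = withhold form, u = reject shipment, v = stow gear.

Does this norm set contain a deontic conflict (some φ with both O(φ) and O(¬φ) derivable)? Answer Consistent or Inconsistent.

Consistent

Premise 5 is O(v -> k), but O(v) is not derivable from the premises, so it does not yield O(k).
So O(k) is not derivable, and the apparent clash with O(~k) does not arise.
A world satisfying every obligation exists (e.g. a=false, b=false, d=true, h=true, k=false, n=true, p=false, q=false, s=false, u=true, v=false); no atom is both obligatory and forbidden, so the set is consistent.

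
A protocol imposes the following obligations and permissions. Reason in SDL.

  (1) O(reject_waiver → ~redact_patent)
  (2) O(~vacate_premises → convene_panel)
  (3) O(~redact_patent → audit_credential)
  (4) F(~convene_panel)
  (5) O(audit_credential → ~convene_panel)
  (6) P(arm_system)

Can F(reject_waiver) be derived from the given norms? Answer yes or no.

Premise 4 is F(~convene_panel), i.e. O(convene_panel).
Premise 5 is O(audit_credential → ~convene_panel); contrapositively O(convene_panel → ~audit_credential). Since O(convene_panel) holds, K gives O(~audit_credential).
Premise 3, O(~redact_patent → audit_credential), contraposes to O(~audit_credential → redact_patent); with O(~audit_credential) we get O(redact_patent).
The contrapositive of premise 1 (O(reject_waiver → ~redact_patent)) is O(redact_patent → ~reject_waiver), and O(redact_patent) is already established, so O(~reject_waiver).
Premises 2, 6 do not contribute to this derivation.
So O(~reject_waiver) holds, i.e. F(reject_waiver). The claim follows.

Yes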